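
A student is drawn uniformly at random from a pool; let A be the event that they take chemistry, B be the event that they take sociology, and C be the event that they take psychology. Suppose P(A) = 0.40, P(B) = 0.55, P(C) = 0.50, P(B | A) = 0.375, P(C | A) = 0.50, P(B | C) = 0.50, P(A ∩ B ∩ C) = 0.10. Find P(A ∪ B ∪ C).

P(A ∩ B) = P(A)·P(B|A) = 0.40 × 0.375 = 0.15
P(A ∩ C) = P(A)·P(C|A) = 0.40 × 0.50 = 0.20
P(B ∩ C) = P(C)·P(B|C) = 0.50 × 0.50 = 0.25
Inclusion–exclusion gives
P(A ∪ B ∪ C) = 0.40 + 0.55 + 0.50 − 0.15 − 0.20 − 0.25 + 0.10 = 0.95

0.95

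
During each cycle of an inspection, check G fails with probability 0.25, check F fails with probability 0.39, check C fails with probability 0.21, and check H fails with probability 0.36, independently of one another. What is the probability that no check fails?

0.231312

P(none) = (1 − 0.25) × (1 − 0.39) × (1 − 0.21) × (1 − 0.36) = 0.75 × 0.61 × 0.79 × 0.64 = 0.231312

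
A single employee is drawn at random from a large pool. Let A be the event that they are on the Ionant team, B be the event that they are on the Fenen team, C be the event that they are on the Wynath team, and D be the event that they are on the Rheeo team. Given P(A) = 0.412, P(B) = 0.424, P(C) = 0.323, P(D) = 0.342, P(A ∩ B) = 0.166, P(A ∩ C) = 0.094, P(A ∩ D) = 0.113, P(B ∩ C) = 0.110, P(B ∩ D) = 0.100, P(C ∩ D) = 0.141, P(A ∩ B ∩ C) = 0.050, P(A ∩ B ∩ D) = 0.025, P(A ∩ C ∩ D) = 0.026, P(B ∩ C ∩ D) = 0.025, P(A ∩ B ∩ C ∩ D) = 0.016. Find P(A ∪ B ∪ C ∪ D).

0.887

P(A ∪ B ∪ C ∪ D) = 0.412 + 0.424 + 0.323 + 0.342 − 0.166 − 0.094 − 0.113 − 0.110 − 0.100 − 0.141 + 0.050 + 0.025 + 0.026 + 0.025 − 0.016 = 0.887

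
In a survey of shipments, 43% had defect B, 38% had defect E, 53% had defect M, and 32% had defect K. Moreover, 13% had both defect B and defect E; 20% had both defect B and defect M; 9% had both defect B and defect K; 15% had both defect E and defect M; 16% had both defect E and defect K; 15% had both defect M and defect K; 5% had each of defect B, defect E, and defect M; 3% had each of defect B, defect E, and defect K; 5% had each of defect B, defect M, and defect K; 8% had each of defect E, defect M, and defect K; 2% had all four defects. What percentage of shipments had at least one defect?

Inclusion–exclusion gives
P(union) = 43 + 38 + 53 + 32 − 13 − 20 − 9 − 15 − 16 − 15 + 5 + 3 + 5 + 8 − 2 = 97%

97%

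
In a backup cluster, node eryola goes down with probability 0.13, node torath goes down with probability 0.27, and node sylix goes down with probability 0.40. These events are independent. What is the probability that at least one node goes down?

0.61894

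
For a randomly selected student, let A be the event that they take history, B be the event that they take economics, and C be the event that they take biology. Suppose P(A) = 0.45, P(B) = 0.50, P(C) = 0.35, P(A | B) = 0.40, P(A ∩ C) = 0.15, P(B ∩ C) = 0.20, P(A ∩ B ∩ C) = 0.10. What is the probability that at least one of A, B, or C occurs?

0.85

P(A ∩ B) = P(B)·P(A|B) = 0.50 × 0.40 = 0.20
By inclusion-exclusion,
P(A ∪ B ∪ C) = 0.45 + 0.50 + 0.35 − 0.20 − 0.15 − 0.20 + 0.10 = 0.85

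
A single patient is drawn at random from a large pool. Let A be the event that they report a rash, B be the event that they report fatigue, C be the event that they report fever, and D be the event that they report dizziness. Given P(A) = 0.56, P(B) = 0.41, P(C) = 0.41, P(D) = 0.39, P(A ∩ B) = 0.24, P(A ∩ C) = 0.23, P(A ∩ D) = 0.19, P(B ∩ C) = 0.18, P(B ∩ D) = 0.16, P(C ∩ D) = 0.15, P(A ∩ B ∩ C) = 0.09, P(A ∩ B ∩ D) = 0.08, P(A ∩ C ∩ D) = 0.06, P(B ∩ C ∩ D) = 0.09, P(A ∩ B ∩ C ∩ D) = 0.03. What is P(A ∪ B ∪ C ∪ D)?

0.91

Using inclusion–exclusion:
P(A ∪ B ∪ C ∪ D) = 0.56 + 0.41 + 0.41 + 0.39 − 0.24 − 0.23 − 0.19 − 0.18 − 0.16 − 0.15 + 0.09 + 0.08 + 0.06 + 0.09 − 0.03 = 0.91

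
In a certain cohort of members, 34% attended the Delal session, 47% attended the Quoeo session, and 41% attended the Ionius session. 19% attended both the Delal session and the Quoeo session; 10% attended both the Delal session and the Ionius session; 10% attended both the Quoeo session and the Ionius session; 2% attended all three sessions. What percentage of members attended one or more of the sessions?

85%

Using inclusion–exclusion:
P(≥1) = 34 + 47 + 41 − 19 − 10 − 10 + 2 = 85%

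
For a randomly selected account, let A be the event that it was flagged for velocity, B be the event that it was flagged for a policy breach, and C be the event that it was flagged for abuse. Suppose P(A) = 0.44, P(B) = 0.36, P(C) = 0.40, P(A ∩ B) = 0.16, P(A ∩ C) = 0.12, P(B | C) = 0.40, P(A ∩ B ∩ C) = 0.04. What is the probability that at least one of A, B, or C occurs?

P(B ∩ C) = P(C)·P(B|C) = 0.40 × 0.40 = 0.16
By inclusion-exclusion,
P(A ∪ B ∪ C) = 0.44 + 0.36 + 0.40 − 0.16 − 0.12 − 0.16 + 0.04 = 0.80

0.80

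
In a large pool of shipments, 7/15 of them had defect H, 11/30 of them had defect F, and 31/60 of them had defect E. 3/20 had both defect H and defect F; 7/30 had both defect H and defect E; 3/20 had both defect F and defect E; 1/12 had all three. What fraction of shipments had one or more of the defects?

9/10

By inclusion–exclusion:
P(≥1) = 7/15 + 11/30 + 31/60 − 3/20 − 7/30 − 3/20 + 1/12 = 9/10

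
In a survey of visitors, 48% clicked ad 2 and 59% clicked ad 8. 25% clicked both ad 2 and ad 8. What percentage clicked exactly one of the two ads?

By inclusion–exclusion (exactly-one form):
P(exactly one) = 48 + 59 − 2·25 = 57%

57%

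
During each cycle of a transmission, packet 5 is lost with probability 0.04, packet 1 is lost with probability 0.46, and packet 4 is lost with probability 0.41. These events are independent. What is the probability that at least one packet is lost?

P(none) = (1 − 0.04) × (1 − 0.46) × (1 − 0.41) = 0.96 × 0.54 × 0.59 = 0.305856
P(at least one) = 1 − 0.305856 = 0.694144

0.694144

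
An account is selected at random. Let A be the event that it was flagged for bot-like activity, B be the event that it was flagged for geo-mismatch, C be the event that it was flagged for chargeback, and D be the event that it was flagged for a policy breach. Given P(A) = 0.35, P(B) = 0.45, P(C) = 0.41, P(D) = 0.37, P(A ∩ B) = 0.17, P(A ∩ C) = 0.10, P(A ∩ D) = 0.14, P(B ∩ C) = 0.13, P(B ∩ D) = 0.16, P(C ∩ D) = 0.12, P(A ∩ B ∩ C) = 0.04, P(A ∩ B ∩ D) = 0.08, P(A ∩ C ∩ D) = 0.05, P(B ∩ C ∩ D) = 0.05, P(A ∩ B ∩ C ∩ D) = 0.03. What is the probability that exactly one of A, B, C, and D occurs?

0.48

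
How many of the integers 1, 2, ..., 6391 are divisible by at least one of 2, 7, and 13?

Apply inclusion-exclusion:
⌊6391/2⌋ + ⌊6391/7⌋ + ⌊6391/13⌋ − ⌊6391/14⌋ − ⌊6391/26⌋ − ⌊6391/91⌋ + ⌊6391/182⌋ = 3195 + 913 + 491 − 456 − 245 − 70 + 35 = 3863

3863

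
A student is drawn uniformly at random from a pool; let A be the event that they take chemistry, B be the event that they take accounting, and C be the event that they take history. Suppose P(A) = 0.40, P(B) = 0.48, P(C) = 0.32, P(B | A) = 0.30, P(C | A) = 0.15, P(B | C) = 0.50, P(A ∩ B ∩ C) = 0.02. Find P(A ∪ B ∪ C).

0.88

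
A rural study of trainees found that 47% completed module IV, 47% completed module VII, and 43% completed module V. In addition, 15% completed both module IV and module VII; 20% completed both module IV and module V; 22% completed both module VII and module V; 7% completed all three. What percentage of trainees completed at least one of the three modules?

Inclusion–exclusion gives
P(at least one) = 47 + 47 + 43 − 15 − 20 − 22 + 7 = 87%

87%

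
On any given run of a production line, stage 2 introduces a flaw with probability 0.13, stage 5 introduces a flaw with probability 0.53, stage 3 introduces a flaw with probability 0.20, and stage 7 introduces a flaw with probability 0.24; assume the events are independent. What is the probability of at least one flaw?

0.7513888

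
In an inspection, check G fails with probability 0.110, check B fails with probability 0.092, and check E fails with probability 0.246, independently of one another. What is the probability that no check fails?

Independence gives P(none) = ∏(1 − pᵢ).
P(none) = (1 − 0.110) × (1 − 0.092) × (1 − 0.246) = 0.890 × 0.908 × 0.754 = 0.60932248

0.60932248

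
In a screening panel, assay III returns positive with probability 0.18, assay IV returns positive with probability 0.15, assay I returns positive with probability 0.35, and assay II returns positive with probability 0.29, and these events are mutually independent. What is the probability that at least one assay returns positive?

P(none) = (1 − 0.18) × (1 − 0.15) × (1 − 0.35) × (1 − 0.29) = 0.82 × 0.85 × 0.65 × 0.71 = 0.3216655
P(at least one) = 1 − 0.3216655 = 0.6783345

0.6783345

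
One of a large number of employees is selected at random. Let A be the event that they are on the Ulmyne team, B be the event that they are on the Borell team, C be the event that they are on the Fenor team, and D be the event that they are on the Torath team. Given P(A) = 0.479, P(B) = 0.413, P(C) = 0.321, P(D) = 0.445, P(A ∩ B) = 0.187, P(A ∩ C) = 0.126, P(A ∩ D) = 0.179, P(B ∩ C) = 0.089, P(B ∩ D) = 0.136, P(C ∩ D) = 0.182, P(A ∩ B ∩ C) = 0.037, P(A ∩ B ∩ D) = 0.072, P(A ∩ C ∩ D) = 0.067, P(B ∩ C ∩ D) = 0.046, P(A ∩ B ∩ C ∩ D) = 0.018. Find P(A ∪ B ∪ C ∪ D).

0.963

Using inclusion–exclusion:
P(A ∪ B ∪ C ∪ D) = 0.479 + 0.413 + 0.321 + 0.445 − 0.187 − 0.126 − 0.179 − 0.089 − 0.136 − 0.182 + 0.037 + 0.072 + 0.067 + 0.046 − 0.018 = 0.963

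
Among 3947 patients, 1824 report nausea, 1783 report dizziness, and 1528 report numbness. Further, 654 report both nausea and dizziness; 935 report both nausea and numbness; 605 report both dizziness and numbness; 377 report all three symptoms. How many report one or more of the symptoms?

3318

Using inclusion–exclusion:
|at least one| = 1824 + 1783 + 1528 − 654 − 935 − 605 + 377 = 3318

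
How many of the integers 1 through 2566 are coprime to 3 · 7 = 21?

1467

Using inclusion–exclusion:
855 + 366 − 122 = 1099
2566 − 1099 = 1467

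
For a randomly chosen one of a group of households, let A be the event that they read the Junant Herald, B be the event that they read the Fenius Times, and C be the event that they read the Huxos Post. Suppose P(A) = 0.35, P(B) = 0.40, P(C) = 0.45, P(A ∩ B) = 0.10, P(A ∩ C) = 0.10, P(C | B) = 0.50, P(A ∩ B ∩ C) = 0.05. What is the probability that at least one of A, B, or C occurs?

0.85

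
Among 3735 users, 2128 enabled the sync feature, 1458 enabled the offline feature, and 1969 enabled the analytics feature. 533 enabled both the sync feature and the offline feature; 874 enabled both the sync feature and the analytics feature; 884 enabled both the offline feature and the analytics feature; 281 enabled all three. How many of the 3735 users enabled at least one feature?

Inclusion–exclusion gives
|at least one| = 2128 + 1458 + 1969 − 533 − 874 − 884 + 281 = 3545

3545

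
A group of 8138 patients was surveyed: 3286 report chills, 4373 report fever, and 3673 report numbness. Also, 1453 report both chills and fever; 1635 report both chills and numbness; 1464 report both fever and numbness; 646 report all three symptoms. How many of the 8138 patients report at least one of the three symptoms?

7426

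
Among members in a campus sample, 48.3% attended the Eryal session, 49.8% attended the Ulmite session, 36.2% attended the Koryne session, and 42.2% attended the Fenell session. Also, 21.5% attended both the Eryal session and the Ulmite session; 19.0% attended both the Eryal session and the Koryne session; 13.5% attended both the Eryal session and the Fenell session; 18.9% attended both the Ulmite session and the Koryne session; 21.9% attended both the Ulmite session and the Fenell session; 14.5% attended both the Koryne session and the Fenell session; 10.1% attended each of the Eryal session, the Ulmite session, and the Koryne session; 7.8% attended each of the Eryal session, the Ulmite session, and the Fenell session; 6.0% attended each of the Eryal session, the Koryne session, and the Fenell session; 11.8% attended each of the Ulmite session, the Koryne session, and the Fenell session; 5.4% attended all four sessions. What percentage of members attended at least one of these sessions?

97.5%

Apply inclusion-exclusion:
P(at least one) = 48.3 + 49.8 + 36.2 + 42.2 − 21.5 − 19.0 − 13.5 − 18.9 − 21.9 − 14.5 + 10.1 + 7.8 + 6.0 + 11.8 − 5.4 = 97.5%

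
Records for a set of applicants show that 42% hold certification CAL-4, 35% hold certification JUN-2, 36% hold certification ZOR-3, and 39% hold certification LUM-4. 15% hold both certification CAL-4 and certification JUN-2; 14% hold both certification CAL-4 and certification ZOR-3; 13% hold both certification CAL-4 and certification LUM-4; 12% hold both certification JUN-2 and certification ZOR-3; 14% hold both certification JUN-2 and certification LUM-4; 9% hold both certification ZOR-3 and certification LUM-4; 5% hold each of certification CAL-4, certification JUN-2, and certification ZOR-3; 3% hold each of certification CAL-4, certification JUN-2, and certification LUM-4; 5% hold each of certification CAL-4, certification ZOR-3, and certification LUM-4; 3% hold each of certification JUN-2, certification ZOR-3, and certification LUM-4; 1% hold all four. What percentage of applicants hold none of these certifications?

P(at least one) = 42 + 35 + 36 + 39 − 15 − 14 − 13 − 12 − 14 − 9 + 5 + 3 + 5 + 3 − 1 = 90%
P(none) = 100% − 90% = 10%

10%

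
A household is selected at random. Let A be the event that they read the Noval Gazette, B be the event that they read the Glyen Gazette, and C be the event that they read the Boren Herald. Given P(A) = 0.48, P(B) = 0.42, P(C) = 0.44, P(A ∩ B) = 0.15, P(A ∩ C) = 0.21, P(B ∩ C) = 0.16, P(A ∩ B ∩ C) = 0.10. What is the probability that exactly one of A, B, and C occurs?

P(exactly one) = 0.48 + 0.42 + 0.44 − 2·0.15 − 2·0.21 − 2·0.16 + 3·0.10 = 0.60

0.60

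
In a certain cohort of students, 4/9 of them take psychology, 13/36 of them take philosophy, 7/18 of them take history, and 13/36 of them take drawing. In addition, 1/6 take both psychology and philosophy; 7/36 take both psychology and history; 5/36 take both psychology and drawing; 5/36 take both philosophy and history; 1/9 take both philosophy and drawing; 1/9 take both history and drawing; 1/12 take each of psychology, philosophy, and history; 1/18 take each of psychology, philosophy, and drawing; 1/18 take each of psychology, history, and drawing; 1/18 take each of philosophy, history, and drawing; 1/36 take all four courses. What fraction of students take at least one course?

11/12

P(union) = 4/9 + 13/36 + 7/18 + 13/36 − 1/6 − 7/36 − 5/36 − 5/36 − 1/9 − 1/9 + 1/12 + 1/18 + 1/18 + 1/18 − 1/36 = 11/12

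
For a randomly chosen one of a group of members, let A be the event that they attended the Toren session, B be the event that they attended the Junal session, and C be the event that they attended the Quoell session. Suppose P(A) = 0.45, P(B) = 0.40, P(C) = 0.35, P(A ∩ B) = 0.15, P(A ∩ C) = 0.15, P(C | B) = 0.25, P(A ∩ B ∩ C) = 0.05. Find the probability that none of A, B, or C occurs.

0.15

P(B ∩ C) = P(B)·P(C|B) = 0.40 × 0.25 = 0.10
P(A ∪ B ∪ C) = 0.45 + 0.40 + 0.35 − 0.15 − 0.15 − 0.10 + 0.05 = 0.85
P(none) = 1 − 0.85 = 0.15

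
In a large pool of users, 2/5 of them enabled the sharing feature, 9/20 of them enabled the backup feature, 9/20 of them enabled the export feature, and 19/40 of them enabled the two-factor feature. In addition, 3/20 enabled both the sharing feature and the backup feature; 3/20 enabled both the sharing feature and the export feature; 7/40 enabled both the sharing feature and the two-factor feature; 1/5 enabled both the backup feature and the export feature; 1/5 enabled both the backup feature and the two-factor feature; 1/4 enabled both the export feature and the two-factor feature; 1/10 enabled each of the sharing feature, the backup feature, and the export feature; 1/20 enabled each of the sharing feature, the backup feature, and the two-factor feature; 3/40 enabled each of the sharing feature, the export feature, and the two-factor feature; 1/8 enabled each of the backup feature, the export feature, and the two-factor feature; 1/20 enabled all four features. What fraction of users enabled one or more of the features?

19/20

Using inclusion–exclusion:
P(at least one) = 2/5 + 9/20 + 9/20 + 19/40 − 3/20 − 3/20 − 7/40 − 1/5 − 1/5 − 1/4 + 1/10 + 1/20 + 3/40 + 1/8 − 1/20 = 19/20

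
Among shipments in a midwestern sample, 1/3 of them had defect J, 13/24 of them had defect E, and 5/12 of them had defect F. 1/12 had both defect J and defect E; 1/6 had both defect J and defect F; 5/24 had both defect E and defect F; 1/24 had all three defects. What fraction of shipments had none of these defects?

Using inclusion–exclusion:
P(≥1) = 1/3 + 13/24 + 5/12 − 1/12 − 1/6 − 5/24 + 1/24 = 7/8
P(none) = 1 − 7/8 = 1/8

1/8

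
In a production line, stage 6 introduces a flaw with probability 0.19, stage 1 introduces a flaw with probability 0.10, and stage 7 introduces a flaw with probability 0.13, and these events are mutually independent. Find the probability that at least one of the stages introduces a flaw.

Since the events are independent, P(none) is the product of the individual non-occurrence probabilities.
P(none) = (1 − 0.19) × (1 − 0.10) × (1 − 0.13) = 0.81 × 0.90 × 0.87 = 0.63423
P(at least one) = 1 − 0.63423 = 0.36577

0.36577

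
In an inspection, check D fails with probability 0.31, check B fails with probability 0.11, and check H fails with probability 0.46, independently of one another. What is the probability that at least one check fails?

P(none) = (1 − 0.31) × (1 − 0.11) × (1 − 0.46) = 0.69 × 0.89 × 0.54 = 0.331614
P(at least one) = 1 − 0.331614 = 0.668386

0.668386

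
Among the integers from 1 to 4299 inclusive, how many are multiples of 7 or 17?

830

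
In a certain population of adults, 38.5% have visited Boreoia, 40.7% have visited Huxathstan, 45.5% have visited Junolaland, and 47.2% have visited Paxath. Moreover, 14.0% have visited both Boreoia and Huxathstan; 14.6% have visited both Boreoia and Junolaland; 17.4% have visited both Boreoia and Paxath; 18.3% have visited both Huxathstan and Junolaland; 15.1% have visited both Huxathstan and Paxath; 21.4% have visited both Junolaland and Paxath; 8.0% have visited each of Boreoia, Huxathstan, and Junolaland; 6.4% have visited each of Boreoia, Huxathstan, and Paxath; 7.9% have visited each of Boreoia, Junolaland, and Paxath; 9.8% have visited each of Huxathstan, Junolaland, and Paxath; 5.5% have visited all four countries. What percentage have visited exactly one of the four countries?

44.6%

By inclusion–exclusion (exactly-one form):
P(exactly one) = 38.5 + 40.7 + 45.5 + 47.2 − 2·14.0 − 2·14.6 − 2·17.4 − 2·18.3 − 2·15.1 − 2·21.4 + 3·8.0 + 3·6.4 + 3·7.9 + 3·9.8 − 4·5.5 = 44.6%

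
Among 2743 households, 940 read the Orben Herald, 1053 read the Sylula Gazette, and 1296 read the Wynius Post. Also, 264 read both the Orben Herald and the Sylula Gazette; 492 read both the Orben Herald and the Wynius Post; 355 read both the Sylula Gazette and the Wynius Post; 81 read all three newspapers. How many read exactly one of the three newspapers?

|exactly one| = 940 + 1053 + 1296 − 2·264 − 2·492 − 2·355 + 3·81 = 1310

1310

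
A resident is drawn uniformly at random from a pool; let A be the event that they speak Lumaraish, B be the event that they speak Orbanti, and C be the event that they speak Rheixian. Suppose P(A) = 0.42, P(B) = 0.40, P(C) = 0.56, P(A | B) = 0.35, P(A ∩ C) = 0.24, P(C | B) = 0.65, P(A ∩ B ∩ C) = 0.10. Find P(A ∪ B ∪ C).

P(A ∩ B) = P(B)·P(A|B) = 0.40 × 0.35 = 0.14
P(B ∩ C) = P(B)·P(C|B) = 0.40 × 0.65 = 0.26
By inclusion-exclusion,
P(A ∪ B ∪ C) = 0.42 + 0.40 + 0.56 − 0.14 − 0.24 − 0.26 + 0.10 = 0.84

0.84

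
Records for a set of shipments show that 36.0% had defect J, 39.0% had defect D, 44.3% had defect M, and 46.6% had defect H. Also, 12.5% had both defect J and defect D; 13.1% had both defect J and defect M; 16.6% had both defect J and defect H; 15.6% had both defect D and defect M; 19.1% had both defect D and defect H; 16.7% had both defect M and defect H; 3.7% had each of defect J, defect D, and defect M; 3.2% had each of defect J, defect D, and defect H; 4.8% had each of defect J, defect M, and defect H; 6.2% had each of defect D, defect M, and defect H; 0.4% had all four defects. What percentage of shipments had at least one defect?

89.8%

P(union) = 36.0 + 39.0 + 44.3 + 46.6 − 12.5 − 13.1 − 16.6 − 15.6 − 19.1 − 16.7 + 3.7 + 3.2 + 4.8 + 6.2 − 0.4 = 89.8%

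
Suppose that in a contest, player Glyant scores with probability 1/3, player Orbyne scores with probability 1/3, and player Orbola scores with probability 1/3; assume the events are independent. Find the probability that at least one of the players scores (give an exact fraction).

Since the events are independent, P(none) is the product of the individual non-occurrence probabilities.
P(none) = (1 − 1/3) × (1 − 1/3) × (1 − 1/3) = 2/3 × 2/3 × 2/3 = 8/27
P(at least one) = 1 − 8/27 = 19/27

19/27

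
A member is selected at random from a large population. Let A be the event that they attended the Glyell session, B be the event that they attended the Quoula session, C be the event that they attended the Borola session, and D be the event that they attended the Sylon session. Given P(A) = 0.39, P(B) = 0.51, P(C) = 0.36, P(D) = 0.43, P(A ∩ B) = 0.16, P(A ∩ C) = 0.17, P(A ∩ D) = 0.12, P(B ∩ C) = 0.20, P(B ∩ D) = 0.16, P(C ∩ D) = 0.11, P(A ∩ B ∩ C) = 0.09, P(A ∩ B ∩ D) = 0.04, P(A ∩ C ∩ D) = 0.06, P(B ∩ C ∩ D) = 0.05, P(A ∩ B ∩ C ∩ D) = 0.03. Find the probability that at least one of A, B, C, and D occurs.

0.98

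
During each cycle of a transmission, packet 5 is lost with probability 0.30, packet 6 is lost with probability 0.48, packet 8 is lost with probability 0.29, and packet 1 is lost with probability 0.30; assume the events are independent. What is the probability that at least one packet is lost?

0.819092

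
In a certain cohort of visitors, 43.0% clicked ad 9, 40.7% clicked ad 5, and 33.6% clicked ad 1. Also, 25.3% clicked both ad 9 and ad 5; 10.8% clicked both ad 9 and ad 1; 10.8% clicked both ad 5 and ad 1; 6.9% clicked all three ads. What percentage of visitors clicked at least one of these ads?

Apply inclusion-exclusion:
P(at least one) = 43.0 + 40.7 + 33.6 − 25.3 − 10.8 − 10.8 + 6.9 = 77.3%

77.3%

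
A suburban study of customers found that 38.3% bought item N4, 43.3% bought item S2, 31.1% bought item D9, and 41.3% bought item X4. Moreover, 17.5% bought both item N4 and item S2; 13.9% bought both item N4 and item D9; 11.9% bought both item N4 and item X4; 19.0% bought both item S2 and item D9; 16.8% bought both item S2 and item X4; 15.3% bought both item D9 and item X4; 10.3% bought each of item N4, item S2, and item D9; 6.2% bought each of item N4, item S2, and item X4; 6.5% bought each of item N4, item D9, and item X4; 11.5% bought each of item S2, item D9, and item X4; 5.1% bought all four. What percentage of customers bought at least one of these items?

89.0%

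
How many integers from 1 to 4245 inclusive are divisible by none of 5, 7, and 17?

2739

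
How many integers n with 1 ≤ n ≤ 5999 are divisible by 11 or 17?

865

By inclusion–exclusion:
floor(5999/11) + floor(5999/17) − floor(5999/187) = 545 + 352 − 32 = 865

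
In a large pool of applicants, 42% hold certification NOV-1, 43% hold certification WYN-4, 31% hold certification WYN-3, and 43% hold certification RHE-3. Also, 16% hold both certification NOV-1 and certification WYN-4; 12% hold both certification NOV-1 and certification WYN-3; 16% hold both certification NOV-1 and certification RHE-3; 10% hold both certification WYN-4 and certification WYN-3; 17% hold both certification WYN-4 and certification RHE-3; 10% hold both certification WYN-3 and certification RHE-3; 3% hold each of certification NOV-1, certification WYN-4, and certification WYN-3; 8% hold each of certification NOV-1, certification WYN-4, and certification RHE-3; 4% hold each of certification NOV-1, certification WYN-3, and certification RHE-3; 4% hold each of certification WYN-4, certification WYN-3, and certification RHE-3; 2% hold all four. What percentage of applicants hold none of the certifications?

By inclusion–exclusion:
P(union) = 42 + 43 + 31 + 43 − 16 − 12 − 16 − 10 − 17 − 10 + 3 + 8 + 4 + 4 − 2 = 95%
P(none) = 100% − 95% = 5%

5%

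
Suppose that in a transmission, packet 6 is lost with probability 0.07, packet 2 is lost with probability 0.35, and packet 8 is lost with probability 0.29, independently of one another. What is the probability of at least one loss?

0.570805

P(none) = (1 − 0.07) × (1 − 0.35) × (1 − 0.29) = 0.93 × 0.65 × 0.71 = 0.429195
P(at least one) = 1 − 0.429195 = 0.570805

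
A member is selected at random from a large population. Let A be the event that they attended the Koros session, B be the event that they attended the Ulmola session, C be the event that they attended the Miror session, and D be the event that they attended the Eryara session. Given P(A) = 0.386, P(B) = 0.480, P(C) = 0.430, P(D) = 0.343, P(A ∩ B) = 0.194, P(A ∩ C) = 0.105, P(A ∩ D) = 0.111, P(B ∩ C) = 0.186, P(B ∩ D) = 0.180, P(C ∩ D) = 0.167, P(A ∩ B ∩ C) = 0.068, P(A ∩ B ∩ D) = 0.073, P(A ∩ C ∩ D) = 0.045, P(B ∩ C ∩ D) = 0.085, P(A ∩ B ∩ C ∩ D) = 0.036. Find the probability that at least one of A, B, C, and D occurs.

0.931

By inclusion–exclusion:
P(A ∪ B ∪ C ∪ D) = 0.386 + 0.480 + 0.430 + 0.343 − 0.194 − 0.105 − 0.111 − 0.186 − 0.180 − 0.167 + 0.068 + 0.073 + 0.045 + 0.085 − 0.036 = 0.931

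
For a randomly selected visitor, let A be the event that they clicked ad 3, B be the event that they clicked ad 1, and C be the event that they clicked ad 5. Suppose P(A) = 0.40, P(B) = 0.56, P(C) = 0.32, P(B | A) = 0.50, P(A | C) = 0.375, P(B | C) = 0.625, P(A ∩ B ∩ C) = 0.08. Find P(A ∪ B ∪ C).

0.84

P(A ∩ B) = P(A)·P(B|A) = 0.40 × 0.50 = 0.20
P(A ∩ C) = P(C)·P(A|C) = 0.32 × 0.375 = 0.12
P(B ∩ C) = P(C)·P(B|C) = 0.32 × 0.625 = 0.20
P(A ∪ B ∪ C) = 0.40 + 0.56 + 0.32 − 0.20 − 0.12 − 0.20 + 0.08 = 0.84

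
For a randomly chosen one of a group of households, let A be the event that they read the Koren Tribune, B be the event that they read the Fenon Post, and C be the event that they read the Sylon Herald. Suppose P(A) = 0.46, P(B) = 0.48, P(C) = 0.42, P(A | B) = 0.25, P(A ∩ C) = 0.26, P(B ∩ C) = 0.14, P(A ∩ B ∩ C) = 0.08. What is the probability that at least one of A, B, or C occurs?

0.92

P(A ∩ B) = P(B)·P(A|B) = 0.48 × 0.25 = 0.12
Using inclusion–exclusion:
P(A ∪ B ∪ C) = 0.46 + 0.48 + 0.42 − 0.12 − 0.26 − 0.14 + 0.08 = 0.92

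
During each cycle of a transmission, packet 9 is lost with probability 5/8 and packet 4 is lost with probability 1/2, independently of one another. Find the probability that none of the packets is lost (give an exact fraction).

P(none) = (1 − 5/8) × (1 − 1/2) = 3/8 × 1/2 = 3/16

3/16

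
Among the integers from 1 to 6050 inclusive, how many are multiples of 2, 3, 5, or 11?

4582

3025 + 2016 + 1210 + 550 − 1008 − 605 − 275 − 403 − 183 − 110 + 201 + 91 + 55 + 36 − 18 = 4582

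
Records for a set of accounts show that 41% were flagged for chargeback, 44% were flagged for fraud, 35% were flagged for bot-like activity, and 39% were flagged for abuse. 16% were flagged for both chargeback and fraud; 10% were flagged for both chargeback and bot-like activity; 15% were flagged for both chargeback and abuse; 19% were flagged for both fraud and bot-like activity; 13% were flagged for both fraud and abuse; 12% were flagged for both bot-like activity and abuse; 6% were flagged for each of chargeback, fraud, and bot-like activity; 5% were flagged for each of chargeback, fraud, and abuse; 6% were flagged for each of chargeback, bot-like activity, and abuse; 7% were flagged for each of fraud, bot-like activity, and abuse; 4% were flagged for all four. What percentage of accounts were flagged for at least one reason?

94%

P(union) = 41 + 44 + 35 + 39 − 16 − 10 − 15 − 19 − 13 − 12 + 6 + 5 + 6 + 7 − 4 = 94%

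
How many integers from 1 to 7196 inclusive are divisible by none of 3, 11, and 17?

4106

Inclusion–exclusion gives
⌊7196/3⌋ + ⌊7196/11⌋ + ⌊7196/17⌋ − ⌊7196/33⌋ − ⌊7196/51⌋ − ⌊7196/187⌋ + ⌊7196/561⌋ = 2398 + 654 + 423 − 218 − 141 − 38 + 12 = 3090
7196 − 3090 = 4106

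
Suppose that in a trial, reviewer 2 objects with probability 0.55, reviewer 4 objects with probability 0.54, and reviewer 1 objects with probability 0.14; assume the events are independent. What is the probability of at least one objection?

P(none) = (1 − 0.55) × (1 − 0.54) × (1 − 0.14) = 0.45 × 0.46 × 0.86 = 0.17802
P(at least one) = 1 − 0.17802 = 0.82198

0.82198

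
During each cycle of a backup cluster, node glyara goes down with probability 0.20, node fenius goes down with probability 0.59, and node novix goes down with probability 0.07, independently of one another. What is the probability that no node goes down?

0.30504

P(none) = (1 − 0.20) × (1 − 0.59) × (1 − 0.07) = 0.80 × 0.41 × 0.93 = 0.30504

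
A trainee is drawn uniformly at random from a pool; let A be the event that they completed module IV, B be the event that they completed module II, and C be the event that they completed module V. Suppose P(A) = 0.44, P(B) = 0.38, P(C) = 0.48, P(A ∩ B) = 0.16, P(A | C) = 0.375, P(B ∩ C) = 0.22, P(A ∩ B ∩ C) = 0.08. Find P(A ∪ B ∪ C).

P(A ∩ C) = P(C)·P(A|C) = 0.48 × 0.375 = 0.18
Using inclusion–exclusion:
P(A ∪ B ∪ C) = 0.44 + 0.38 + 0.48 − 0.16 − 0.18 − 0.22 + 0.08 = 0.82

0.82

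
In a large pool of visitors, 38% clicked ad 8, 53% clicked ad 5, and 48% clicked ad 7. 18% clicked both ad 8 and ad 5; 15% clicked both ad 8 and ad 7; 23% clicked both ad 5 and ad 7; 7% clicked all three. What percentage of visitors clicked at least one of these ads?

By inclusion-exclusion,
P(≥1) = 38 + 53 + 48 − 18 − 15 − 23 + 7 = 90%

90%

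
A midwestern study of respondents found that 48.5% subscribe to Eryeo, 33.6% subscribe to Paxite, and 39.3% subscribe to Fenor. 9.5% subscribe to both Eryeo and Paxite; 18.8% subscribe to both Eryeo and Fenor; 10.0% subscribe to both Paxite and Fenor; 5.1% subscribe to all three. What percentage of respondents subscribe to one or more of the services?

88.2%

Inclusion–exclusion gives
P(at least one) = 48.5 + 33.6 + 39.3 − 9.5 − 18.8 − 10.0 + 5.1 = 88.2%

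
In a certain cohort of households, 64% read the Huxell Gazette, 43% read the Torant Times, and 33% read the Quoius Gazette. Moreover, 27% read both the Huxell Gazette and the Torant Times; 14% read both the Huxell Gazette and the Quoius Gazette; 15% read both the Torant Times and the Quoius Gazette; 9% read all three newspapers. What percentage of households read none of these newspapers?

7%

Inclusion–exclusion gives
P(at least one) = 64 + 43 + 33 − 27 − 14 − 15 + 9 = 93%
P(none) = 100% − 93% = 7%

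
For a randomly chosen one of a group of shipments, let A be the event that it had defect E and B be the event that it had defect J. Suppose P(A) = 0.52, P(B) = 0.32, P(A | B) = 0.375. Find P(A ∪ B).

0.72

P(A ∩ B) = P(B)·P(A|B) = 0.32 × 0.375 = 0.12
P(A ∪ B) = 0.52 + 0.32 − 0.12 = 0.72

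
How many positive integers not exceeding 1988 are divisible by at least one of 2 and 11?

1084

Apply inclusion-exclusion:
floor(1988/2) + floor(1988/11) − floor(1988/22) = 994 + 180 − 90 = 1084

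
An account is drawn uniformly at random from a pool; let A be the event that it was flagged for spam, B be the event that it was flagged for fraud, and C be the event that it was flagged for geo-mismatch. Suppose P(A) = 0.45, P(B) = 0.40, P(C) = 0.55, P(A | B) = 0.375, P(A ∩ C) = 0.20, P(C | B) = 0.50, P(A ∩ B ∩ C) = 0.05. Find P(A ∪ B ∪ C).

0.90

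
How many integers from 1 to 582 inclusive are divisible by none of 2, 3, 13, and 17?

Apply inclusion-exclusion:
⌊582/2⌋ + ⌊582/3⌋ + ⌊582/13⌋ + ⌊582/17⌋ − ⌊582/6⌋ − ⌊582/26⌋ − ⌊582/34⌋ − ⌊582/39⌋ − ⌊582/51⌋ − ⌊582/221⌋ + ⌊582/78⌋ + ⌊582/102⌋ + ⌊582/442⌋ + ⌊582/663⌋ − ⌊582/1326⌋ = 291 + 194 + 44 + 34 − 97 − 22 − 17 − 14 − 11 − 2 + 7 + 5 + 1 + 0 − 0 = 413
582 − 413 = 169

169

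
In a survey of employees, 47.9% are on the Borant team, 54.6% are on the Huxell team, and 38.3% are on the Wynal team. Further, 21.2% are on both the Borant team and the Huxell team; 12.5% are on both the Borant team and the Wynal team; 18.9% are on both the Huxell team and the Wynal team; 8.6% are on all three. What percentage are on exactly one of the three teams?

61.4%

P(exactly one) = 47.9 + 54.6 + 38.3 − 2·21.2 − 2·12.5 − 2·18.9 + 3·8.6 = 61.4%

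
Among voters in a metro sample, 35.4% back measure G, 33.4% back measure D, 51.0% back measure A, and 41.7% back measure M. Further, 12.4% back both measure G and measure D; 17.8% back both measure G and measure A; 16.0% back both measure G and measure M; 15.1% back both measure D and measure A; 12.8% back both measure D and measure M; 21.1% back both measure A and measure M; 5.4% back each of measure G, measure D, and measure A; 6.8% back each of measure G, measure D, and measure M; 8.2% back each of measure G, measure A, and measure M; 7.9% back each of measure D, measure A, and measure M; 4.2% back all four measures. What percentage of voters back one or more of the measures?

Apply inclusion-exclusion:
P(≥1) = 35.4 + 33.4 + 51.0 + 41.7 − 12.4 − 17.8 − 16.0 − 15.1 − 12.8 − 21.1 + 5.4 + 6.8 + 8.2 + 7.9 − 4.2 = 90.4%

90.4%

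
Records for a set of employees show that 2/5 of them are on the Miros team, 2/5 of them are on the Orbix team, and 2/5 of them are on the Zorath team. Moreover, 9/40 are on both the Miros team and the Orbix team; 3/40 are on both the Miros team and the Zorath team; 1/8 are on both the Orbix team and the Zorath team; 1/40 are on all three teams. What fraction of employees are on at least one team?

Using inclusion–exclusion:
P(at least one) = 2/5 + 2/5 + 2/5 − 9/40 − 3/40 − 1/8 + 1/40 = 4/5

4/5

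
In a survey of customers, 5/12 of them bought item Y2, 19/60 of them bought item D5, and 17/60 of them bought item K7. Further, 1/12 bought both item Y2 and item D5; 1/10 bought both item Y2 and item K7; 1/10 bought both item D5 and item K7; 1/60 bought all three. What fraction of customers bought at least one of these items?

By inclusion–exclusion:
P(at least one) = 5/12 + 19/60 + 17/60 − 1/12 − 1/10 − 1/10 + 1/60 = 3/4

3/4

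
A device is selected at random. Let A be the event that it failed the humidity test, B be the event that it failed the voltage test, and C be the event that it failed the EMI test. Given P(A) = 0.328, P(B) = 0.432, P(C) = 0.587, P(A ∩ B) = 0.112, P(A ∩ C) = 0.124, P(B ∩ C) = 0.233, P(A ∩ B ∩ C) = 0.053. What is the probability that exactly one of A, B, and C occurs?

Using the inclusion–exclusion count for exactly one event:
P(exactly one) = 0.328 + 0.432 + 0.587 − 2·0.112 − 2·0.124 − 2·0.233 + 3·0.053 = 0.568

0.568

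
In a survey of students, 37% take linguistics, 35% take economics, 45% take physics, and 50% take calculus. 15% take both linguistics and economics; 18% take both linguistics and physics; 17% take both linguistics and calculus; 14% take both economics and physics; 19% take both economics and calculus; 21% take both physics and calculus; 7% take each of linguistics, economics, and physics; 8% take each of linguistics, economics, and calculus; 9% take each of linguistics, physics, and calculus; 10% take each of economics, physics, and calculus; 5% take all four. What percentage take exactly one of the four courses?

P(exactly one) = 37 + 35 + 45 + 50 − 2·15 − 2·18 − 2·17 − 2·14 − 2·19 − 2·21 + 3·7 + 3·8 + 3·9 + 3·10 − 4·5 = 41%

41%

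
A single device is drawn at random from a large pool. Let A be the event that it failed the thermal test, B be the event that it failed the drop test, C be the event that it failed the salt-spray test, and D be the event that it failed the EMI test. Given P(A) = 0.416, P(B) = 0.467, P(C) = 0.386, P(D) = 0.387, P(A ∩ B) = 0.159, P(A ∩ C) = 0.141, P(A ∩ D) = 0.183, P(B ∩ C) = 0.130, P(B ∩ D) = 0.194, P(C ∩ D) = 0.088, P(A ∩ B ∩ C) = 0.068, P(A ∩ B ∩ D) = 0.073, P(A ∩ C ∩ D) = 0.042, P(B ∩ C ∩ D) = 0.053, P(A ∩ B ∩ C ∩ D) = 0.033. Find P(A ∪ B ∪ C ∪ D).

P(A ∪ B ∪ C ∪ D) = 0.416 + 0.467 + 0.386 + 0.387 − 0.159 − 0.141 − 0.183 − 0.130 − 0.194 − 0.088 + 0.068 + 0.073 + 0.042 + 0.053 − 0.033 = 0.964

0.964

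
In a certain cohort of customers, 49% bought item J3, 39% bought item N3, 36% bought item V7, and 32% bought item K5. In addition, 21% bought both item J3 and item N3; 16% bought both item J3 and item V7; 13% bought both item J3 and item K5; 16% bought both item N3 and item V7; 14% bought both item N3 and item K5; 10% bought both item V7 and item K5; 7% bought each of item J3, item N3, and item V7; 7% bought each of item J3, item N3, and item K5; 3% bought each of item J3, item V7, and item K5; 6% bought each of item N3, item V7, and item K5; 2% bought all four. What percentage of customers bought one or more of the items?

P(≥1) = 49 + 39 + 36 + 32 − 21 − 16 − 13 − 16 − 14 − 10 + 7 + 7 + 3 + 6 − 2 = 87%

87%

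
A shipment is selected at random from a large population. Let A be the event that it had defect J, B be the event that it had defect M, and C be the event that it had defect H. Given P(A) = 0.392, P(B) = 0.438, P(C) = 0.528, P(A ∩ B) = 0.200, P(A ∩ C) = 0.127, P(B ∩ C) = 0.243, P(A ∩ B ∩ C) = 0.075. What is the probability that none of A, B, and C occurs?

0.137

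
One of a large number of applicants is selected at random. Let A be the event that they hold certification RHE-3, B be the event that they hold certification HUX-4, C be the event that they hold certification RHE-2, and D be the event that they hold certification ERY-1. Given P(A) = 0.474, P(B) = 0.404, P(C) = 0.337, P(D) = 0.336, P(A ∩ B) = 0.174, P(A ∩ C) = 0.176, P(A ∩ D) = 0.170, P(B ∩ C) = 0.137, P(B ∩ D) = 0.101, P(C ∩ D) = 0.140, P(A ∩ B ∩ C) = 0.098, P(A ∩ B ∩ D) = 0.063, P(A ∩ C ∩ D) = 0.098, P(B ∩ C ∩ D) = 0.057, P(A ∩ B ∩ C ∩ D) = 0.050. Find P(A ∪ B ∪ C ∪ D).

Inclusion–exclusion gives
P(A ∪ B ∪ C ∪ D) = 0.474 + 0.404 + 0.337 + 0.336 − 0.174 − 0.176 − 0.170 − 0.137 − 0.101 − 0.140 + 0.098 + 0.063 + 0.098 + 0.057 − 0.050 = 0.919

0.919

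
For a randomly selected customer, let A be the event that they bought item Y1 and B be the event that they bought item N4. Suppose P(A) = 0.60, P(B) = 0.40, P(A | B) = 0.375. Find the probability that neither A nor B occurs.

P(A ∩ B) = P(B)·P(A|B) = 0.40 × 0.375 = 0.15
By inclusion–exclusion:
P(A ∪ B) = 0.60 + 0.40 − 0.15 = 0.85
P(none) = 1 − 0.85 = 0.15

0.15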